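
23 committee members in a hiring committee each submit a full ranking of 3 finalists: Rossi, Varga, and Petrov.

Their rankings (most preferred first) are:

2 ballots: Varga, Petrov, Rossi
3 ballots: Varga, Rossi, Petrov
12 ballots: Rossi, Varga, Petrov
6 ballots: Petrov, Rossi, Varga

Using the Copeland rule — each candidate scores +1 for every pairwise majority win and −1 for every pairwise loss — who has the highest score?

Pairwise results:
  Rossi vs Varga: Rossi wins 18–5.
  Rossi vs Petrov: Rossi wins 15–8.
  Varga vs Petrov: Varga wins 17–6.
Copeland scores (wins − losses):
  Rossi: 2 − 0 = 2
  Varga: 1 − 1 = 0
  Petrov: 0 − 2 = -2
Rossi has the best Copeland score.

Rossi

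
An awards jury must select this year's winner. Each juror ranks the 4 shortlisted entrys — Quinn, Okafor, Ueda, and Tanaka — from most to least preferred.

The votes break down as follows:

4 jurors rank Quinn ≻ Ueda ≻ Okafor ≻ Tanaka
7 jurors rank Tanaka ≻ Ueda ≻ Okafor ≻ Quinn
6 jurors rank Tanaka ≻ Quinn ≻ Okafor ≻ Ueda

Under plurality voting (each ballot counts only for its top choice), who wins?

Tanaka

First-place vote totals:
  Quinn: 4
  Okafor: 0
  Ueda: 0
  Tanaka: 13
Tanaka has the most first-place votes.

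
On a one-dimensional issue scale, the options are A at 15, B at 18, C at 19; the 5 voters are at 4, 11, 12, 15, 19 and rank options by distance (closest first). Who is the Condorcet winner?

A

With single-peaked preferences on a line, the Condorcet winner is the candidate closest to the median voter.
The median voter (position 12) is closest to A at 15.
Check: A vs B — voters closer to A: 4 of 5.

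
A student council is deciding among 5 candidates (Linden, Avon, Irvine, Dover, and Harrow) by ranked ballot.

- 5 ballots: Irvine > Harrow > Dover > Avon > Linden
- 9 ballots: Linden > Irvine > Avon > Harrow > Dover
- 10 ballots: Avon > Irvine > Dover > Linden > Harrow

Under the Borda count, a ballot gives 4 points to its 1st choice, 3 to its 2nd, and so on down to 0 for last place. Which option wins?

Borda scores:
  Linden: 5·0 + 9·4 + 10·1 = 46
  Avon: 5·1 + 9·2 + 10·4 = 63
  Irvine: 5·4 + 9·3 + 10·3 = 77
  Dover: 5·2 + 9·0 + 10·2 = 30
  Harrow: 5·3 + 9·1 + 10·0 = 24
Irvine has the highest total.

Irvine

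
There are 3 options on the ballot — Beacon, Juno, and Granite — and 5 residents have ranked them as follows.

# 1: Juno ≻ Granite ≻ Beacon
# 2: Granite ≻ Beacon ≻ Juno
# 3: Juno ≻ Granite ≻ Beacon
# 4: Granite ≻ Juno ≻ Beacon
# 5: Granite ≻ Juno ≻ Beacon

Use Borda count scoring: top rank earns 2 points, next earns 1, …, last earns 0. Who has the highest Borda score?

Granite

Borda scores:
  Beacon: 0 + 1 + 0 + 0 + 0 = 1
  Juno: 2 + 0 + 2 + 1 + 1 = 6
  Granite: 1 + 2 + 1 + 2 + 2 = 8
Granite has the highest total.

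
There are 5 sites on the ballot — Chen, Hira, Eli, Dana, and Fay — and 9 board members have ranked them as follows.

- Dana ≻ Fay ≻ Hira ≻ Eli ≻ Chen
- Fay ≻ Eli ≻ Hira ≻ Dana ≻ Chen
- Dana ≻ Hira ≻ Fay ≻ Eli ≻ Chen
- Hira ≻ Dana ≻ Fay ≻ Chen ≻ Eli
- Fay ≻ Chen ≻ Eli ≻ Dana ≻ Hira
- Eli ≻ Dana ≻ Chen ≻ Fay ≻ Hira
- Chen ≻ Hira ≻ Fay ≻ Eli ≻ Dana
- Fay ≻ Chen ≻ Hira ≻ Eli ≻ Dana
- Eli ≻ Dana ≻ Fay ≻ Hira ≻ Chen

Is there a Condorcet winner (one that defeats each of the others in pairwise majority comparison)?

Head-to-head results (9 voters total):
Chen vs Hira: Hira wins 5–4.
Chen vs Eli: Eli wins 5–4.
Chen vs Dana: Dana wins 6–3.
Chen vs Fay: Fay wins 7–2.
Hira vs Eli: Hira wins 5–4.
Hira vs Dana: Dana wins 5–4.
Hira vs Fay: Fay wins 6–3.
Eli vs Dana: Eli wins 6–3.
Eli vs Fay: Fay wins 7–2.
Dana vs Fay: Dana wins 5–4.
No candidate beats all others: Hira beats Eli beats Dana beats Hira, a majority cycle.

No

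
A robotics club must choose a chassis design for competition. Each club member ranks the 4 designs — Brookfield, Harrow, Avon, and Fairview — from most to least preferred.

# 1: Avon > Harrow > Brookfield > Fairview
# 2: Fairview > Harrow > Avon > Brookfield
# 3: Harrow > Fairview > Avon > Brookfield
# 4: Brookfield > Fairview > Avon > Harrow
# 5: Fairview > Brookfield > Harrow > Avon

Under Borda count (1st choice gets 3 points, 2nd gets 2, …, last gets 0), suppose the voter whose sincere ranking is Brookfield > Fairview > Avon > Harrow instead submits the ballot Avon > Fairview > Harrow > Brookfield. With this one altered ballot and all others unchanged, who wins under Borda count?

Fairview

Borda totals with the altered ballot: Brookfield 3, Harrow 9, Avon 8, Fairview 10.
The winner is unchanged: still Fairview.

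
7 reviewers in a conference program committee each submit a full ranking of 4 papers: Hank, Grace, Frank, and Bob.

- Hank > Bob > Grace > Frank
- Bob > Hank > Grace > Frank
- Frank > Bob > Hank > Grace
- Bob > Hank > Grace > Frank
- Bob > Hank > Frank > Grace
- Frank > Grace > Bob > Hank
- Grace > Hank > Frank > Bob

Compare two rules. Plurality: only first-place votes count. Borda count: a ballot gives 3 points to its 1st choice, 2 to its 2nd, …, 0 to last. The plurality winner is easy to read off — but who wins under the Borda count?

Bob

Plurality first-place counts: Hank 1, Grace 1, Frank 2, Bob 3 → Bob.
Borda totals: Hank 12, Grace 8, Frank 8, Bob 14 → Bob.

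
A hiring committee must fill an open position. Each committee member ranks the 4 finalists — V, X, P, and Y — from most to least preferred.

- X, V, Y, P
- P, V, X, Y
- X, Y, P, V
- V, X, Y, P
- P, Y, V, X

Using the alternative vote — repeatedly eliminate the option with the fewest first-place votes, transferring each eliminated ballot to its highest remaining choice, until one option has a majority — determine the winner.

X

Round 1: X 2, P 2, V 1, Y 0. Y has the fewest and is eliminated.
Round 2: X 2, P 2, V 1. V has the fewest and is eliminated.
Round 3: X 3, P 2. X has a majority.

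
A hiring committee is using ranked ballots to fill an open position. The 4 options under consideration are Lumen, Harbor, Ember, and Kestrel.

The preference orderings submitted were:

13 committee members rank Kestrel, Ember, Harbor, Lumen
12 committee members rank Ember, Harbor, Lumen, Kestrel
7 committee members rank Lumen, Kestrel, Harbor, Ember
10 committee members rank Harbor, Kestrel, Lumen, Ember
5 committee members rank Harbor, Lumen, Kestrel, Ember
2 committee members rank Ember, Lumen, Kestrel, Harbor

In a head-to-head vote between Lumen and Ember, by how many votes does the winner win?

5

Ballots ranking Lumen above Ember: 7+10+5 = 22.
Ballots ranking Ember above Lumen: 13+12+2 = 27.
Ember wins 27–22, a margin of 5.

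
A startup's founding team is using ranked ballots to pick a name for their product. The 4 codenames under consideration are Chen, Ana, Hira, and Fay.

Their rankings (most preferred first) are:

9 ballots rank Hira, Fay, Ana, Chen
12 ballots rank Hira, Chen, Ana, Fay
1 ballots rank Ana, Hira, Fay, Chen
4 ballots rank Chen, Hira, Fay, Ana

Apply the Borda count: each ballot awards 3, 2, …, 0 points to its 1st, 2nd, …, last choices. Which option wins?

Borda scores:
  Chen: 9·0 + 12·2 + 0 + 4·3 = 36
  Ana: 9·1 + 12·1 + 3 + 4·0 = 24
  Hira: 9·3 + 12·3 + 2 + 4·2 = 73
  Fay: 9·2 + 12·0 + 1 + 4·1 = 23
Hira has the highest total.

Hira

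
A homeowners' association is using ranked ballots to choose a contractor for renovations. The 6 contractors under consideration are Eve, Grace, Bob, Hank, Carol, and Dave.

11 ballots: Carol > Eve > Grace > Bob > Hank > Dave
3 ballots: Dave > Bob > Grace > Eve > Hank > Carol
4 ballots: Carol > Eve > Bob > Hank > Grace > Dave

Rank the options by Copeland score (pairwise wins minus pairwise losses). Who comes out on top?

Carol

Pairwise results:
  Eve vs Grace: Eve wins 15–3.
  Eve vs Bob: Eve wins 15–3.
  Eve vs Hank: Eve wins 18–0.
  Eve vs Carol: Carol wins 15–3.
  Eve vs Dave: Eve wins 15–3.
  Grace vs Bob: Grace wins 11–7.
  Grace vs Hank: Grace wins 14–4.
  Grace vs Carol: Carol wins 15–3.
  Grace vs Dave: Grace wins 15–3.
  Bob vs Hank: Bob wins 18–0.
  Bob vs Carol: Carol wins 15–3.
  Bob vs Dave: Bob wins 15–3.
  Hank vs Carol: Carol wins 15–3.
  Hank vs Dave: Hank wins 15–3.
  Carol vs Dave: Carol wins 15–3.
Copeland scores (wins − losses):
  Eve: 4 − 1 = 3
  Grace: 3 − 2 = 1
  Bob: 2 − 3 = -1
  Hank: 1 − 4 = -3
  Carol: 5 − 0 = 5
  Dave: 0 − 5 = -5
Carol has the best Copeland score.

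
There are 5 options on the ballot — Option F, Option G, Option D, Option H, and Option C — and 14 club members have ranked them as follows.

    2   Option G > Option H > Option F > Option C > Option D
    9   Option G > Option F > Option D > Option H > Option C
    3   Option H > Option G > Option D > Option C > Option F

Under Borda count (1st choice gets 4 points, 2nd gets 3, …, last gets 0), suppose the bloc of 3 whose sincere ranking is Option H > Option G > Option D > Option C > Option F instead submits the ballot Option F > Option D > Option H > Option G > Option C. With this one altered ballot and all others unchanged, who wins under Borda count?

Borda totals with the altered ballot: Option F 43, Option G 47, Option D 27, Option H 21, Option C 2.
The winner is unchanged: still Option G.

Option G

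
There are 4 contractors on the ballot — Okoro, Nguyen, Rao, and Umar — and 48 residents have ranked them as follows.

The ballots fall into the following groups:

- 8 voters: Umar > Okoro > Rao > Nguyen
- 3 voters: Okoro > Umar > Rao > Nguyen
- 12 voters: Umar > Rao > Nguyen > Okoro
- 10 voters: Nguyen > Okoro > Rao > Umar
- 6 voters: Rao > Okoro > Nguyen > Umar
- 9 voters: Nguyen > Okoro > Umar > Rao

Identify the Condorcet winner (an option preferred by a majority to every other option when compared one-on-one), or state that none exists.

There is no Condorcet winner

Head-to-head results (48 voters total):
Okoro vs Nguyen: Nguyen wins 31–17.
Okoro vs Rao: Okoro wins 30–18.
Okoro vs Umar: Okoro wins 28–20.
Nguyen vs Rao: Rao wins 29–19.
Nguyen vs Umar: Nguyen wins 25–23.
Rao vs Umar: Umar wins 32–16.
No candidate beats all others: Okoro beats Rao beats Nguyen beats Okoro, a majority cycle.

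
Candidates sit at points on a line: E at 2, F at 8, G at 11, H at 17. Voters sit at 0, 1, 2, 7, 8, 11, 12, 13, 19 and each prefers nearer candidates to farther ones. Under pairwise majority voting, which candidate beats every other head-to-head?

With single-peaked preferences on a line, the Condorcet winner is the candidate closest to the median voter.
The median voter (position 8) is closest to F at 8.
Check: F vs H — voters closer to F: 7 of 9.

F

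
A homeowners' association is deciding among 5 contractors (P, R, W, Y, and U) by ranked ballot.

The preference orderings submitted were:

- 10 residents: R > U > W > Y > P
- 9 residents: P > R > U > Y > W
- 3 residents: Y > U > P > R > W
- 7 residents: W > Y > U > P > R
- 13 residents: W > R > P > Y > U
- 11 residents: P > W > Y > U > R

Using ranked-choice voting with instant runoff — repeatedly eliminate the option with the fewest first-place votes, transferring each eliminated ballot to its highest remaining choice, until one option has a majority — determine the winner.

Round 1: P 20, W 20, R 10, Y 3, U 0. U has the fewest and is eliminated.
Round 2: P 20, W 20, R 10, Y 3. Y has the fewest and is eliminated.
Round 3: P 23, W 20, R 10. R has the fewest and is eliminated.
Round 4: W 30, P 23. W has a majority.

W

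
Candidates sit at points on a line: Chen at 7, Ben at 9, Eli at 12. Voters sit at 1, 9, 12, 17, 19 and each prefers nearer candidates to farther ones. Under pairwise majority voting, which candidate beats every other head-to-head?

With single-peaked preferences on a line, the Condorcet winner is the candidate closest to the median voter.
The median voter (position 12) is closest to Eli at 12.
Check: Eli vs Chen — voters closer to Eli: 3 of 5.

Eli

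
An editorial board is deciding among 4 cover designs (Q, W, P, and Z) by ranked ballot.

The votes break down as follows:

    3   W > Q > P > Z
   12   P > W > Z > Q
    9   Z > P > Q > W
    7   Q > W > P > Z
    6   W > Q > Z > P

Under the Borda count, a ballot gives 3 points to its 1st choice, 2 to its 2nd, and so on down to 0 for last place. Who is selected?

Borda scores:
  Q: 3·2 + 12·0 + 9·1 + 7·3 + 6·2 = 48
  W: 3·3 + 12·2 + 9·0 + 7·2 + 6·3 = 65
  P: 3·1 + 12·3 + 9·2 + 7·1 + 6·0 = 64
  Z: 3·0 + 12·1 + 9·3 + 7·0 + 6·1 = 45
W has the highest total.

W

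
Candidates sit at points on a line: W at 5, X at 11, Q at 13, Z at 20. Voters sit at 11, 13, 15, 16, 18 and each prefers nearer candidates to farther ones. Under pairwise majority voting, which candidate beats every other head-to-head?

Q

With single-peaked preferences on a line, the Condorcet winner is the candidate closest to the median voter.
The median voter (position 15) is closest to Q at 13.
Check: Q vs W — voters closer to Q: 5 of 5.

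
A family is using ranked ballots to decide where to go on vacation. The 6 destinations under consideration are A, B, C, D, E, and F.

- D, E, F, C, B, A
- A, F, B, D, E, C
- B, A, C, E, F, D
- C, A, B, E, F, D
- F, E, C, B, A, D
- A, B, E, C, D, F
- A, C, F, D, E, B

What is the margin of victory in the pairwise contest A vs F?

Ballots ranking A above F: 5.
Ballots ranking F above A: 2.
A wins 5–2, a margin of 3.

3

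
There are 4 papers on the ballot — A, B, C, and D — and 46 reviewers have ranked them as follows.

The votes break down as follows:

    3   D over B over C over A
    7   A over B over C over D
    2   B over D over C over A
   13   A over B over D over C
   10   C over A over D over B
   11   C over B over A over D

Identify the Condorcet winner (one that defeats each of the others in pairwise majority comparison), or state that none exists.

None — there is no Condorcet winner

Head-to-head results (46 voters total):
A vs B: A wins 30–16.
A vs C: C wins 26–20.
A vs D: A wins 41–5.
B vs C: B wins 25–21.
B vs D: B wins 33–13.
C vs D: C wins 28–18.
No candidate beats all others: A beats B beats C beats A, a majority cycle.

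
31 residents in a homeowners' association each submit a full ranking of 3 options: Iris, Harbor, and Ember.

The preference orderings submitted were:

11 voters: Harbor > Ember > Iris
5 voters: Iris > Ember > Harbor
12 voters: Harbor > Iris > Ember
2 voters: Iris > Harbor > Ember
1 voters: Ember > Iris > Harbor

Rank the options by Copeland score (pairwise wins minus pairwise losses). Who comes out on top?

Pairwise results:
  Iris vs Harbor: Harbor wins 23–8.
  Iris vs Ember: Iris wins 19–12.
  Harbor vs Ember: Harbor wins 25–6.
Copeland scores (wins − losses):
  Iris: 1 − 1 = 0
  Harbor: 2 − 0 = 2
  Ember: 0 − 2 = -2
Harbor has the best Copeland score.

Harbor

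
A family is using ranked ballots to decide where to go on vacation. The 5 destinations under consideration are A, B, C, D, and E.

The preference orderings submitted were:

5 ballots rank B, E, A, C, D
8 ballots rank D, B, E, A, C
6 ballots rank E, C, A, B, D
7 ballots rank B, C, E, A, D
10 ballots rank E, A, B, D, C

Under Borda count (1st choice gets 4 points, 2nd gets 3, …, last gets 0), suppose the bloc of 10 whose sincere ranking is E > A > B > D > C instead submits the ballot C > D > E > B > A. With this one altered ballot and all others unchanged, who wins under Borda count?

Borda totals with the altered ballot: A 37, B 88, C 84, D 62, E 89.
The winner is unchanged: still E.

E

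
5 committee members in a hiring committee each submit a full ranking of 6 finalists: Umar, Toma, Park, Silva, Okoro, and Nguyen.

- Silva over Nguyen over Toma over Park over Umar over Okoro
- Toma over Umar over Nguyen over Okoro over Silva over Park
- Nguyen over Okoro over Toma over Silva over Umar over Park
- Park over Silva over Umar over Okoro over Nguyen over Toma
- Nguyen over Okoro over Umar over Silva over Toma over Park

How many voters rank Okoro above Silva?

Ballots ranking Okoro above Silva: 3.
Ballots ranking Silva above Okoro: 2.
So 3 of 5 voters prefer Okoro to Silva.

3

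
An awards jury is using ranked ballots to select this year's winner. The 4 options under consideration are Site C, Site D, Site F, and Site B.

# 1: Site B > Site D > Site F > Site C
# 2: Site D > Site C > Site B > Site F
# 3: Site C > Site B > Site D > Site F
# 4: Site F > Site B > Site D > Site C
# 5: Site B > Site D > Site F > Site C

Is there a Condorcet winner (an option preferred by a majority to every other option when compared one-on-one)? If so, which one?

Head-to-head results (5 voters total):
Site C vs Site D: Site D wins 4–1.
Site C vs Site F: Site F wins 3–2.
Site C vs Site B: Site B wins 3–2.
Site D vs Site F: Site D wins 4–1.
Site D vs Site B: Site B wins 4–1.
Site F vs Site B: Site B wins 4–1.
Site B beats each rival — Site C (3–2), Site D (4–1), Site F (4–1) — so Site B is the Condorcet winner.

Site B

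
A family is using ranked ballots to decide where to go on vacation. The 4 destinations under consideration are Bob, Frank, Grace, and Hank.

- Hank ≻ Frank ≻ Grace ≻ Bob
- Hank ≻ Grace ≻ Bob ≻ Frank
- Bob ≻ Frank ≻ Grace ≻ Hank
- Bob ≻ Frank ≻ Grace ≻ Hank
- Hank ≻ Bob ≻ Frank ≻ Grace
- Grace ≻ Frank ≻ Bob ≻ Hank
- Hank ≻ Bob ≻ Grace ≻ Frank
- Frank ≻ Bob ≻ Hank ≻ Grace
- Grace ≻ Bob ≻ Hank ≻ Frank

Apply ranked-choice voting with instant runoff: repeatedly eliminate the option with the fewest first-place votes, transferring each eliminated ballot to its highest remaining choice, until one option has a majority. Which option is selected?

Bob

Round 1: Hank 4, Bob 2, Grace 2, Frank 1. Frank has the fewest and is eliminated.
Round 2: Hank 4, Bob 3, Grace 2. Grace has the fewest and is eliminated.
Round 3: Bob 5, Hank 4. Bob has a majority.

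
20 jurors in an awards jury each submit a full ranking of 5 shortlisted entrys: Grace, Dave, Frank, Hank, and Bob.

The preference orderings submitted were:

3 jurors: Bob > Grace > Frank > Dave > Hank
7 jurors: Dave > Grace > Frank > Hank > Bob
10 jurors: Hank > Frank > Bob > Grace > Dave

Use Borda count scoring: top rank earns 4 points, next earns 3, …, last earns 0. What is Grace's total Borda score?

40

Borda scores:
  Grace: 3·3 + 7·3 + 10·1 = 40
  Dave: 3·1 + 7·4 + 10·0 = 31
  Frank: 3·2 + 7·2 + 10·3 = 50
  Hank: 3·0 + 7·1 + 10·4 = 47
  Bob: 3·4 + 7·0 + 10·2 = 32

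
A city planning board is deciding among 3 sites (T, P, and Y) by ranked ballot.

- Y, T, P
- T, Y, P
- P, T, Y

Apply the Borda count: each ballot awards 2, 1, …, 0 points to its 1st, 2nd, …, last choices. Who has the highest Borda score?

T

Borda scores:
  T: 1 + 2 + 1 = 4
  P: 0 + 0 + 2 = 2
  Y: 2 + 1 + 0 = 3
T has the highest total.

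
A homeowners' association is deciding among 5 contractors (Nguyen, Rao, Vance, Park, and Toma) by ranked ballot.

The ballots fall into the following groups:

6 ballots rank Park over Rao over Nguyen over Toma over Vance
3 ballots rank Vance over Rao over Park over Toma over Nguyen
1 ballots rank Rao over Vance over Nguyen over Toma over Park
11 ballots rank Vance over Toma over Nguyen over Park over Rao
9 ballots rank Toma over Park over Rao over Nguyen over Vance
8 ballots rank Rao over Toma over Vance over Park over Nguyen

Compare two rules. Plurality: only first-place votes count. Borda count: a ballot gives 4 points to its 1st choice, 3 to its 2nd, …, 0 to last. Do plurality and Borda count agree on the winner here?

No

Plurality first-place counts: Nguyen 0, Rao 9, Vance 14, Park 6, Toma 9 → Vance.
Borda totals: Nguyen 45, Rao 81, Vance 75, Park 76, Toma 103 → Toma.
The two rules disagree: plurality picks Vance, Borda picks Toma.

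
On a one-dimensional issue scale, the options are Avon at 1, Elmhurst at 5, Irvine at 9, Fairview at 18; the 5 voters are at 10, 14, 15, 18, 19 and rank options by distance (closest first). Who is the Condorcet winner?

With single-peaked preferences on a line, the Condorcet winner is the candidate closest to the median voter.
The median voter (position 15) is closest to Fairview at 18.
Check: Fairview vs Avon — voters closer to Fairview: 5 of 5.

Fairview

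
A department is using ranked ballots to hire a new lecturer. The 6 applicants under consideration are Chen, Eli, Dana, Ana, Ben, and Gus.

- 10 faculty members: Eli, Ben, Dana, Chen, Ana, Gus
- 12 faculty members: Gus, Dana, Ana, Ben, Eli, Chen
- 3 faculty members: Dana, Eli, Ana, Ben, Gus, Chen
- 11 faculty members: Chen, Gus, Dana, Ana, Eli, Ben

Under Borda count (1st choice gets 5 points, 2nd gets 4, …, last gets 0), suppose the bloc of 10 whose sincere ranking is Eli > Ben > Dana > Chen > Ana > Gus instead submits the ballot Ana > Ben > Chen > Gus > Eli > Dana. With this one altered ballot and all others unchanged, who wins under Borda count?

Borda totals with the altered ballot: Chen 85, Eli 45, Dana 96, Ana 117, Ben 70, Gus 127.
The switch changes the winner from Dana to Gus.

Gus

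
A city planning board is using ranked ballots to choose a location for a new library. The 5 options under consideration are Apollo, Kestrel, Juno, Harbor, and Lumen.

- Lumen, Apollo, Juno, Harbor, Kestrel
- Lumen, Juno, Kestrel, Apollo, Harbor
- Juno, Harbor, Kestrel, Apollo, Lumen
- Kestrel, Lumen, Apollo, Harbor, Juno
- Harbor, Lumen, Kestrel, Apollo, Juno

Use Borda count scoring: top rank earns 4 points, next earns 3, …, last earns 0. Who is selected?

Lumen

Borda scores:
  Apollo: 3 + 1 + 1 + 2 + 1 = 8
  Kestrel: 0 + 2 + 2 + 4 + 2 = 10
  Juno: 2 + 3 + 4 + 0 + 0 = 9
  Harbor: 1 + 0 + 3 + 1 + 4 = 9
  Lumen: 4 + 4 + 0 + 3 + 3 = 14
Lumen has the highest total.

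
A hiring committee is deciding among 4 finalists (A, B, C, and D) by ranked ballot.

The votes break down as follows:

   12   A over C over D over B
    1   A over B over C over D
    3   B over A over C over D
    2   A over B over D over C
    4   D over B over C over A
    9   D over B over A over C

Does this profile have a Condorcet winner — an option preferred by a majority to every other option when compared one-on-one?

No

Head-to-head results (31 voters total):
A vs B: B wins 16–15.
A vs C: A wins 27–4.
A vs D: A wins 18–13.
B vs C: B wins 19–12.
B vs D: D wins 25–6.
C vs D: C wins 16–15.
No candidate beats all others: A beats D beats B beats A, a majority cycle.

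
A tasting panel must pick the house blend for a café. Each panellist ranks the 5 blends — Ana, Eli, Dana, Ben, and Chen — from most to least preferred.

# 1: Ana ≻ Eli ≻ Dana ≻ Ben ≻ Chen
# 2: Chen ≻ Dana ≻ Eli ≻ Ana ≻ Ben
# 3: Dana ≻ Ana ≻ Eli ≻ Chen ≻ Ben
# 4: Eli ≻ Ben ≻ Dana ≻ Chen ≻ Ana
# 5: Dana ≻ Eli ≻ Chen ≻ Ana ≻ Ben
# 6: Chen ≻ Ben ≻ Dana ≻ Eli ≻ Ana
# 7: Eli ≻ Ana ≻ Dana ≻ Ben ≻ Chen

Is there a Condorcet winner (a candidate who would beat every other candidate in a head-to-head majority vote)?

Yes

Head-to-head results (7 voters total):
Ana vs Eli: Eli wins 5–2.
Ana vs Dana: Dana wins 5–2.
Ana vs Ben: Ana wins 5–2.
Ana vs Chen: Chen wins 4–3.
Eli vs Dana: Dana wins 4–3.
Eli vs Ben: Eli wins 6–1.
Eli vs Chen: Eli wins 5–2.
Dana vs Ben: Dana wins 5–2.
Dana vs Chen: Dana wins 5–2.
Ben vs Chen: Chen wins 4–3.
Dana beats each rival — Ana (5–2), Eli (4–3), Ben (5–2), Chen (5–2) — so Dana is the Condorcet winner.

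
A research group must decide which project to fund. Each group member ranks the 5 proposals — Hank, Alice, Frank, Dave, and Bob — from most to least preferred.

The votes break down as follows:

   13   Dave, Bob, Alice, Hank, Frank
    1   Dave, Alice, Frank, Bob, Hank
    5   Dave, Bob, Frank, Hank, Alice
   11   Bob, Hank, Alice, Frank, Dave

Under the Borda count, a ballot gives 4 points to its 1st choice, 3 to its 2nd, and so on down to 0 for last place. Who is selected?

Bob

Borda scores:
  Hank: 13·1 + 0 + 5·1 + 11·3 = 51
  Alice: 13·2 + 3 + 5·0 + 11·2 = 51
  Frank: 13·0 + 2 + 5·2 + 11·1 = 23
  Dave: 13·4 + 4 + 5·4 + 11·0 = 76
  Bob: 13·3 + 1 + 5·3 + 11·4 = 99
Bob has the highest total.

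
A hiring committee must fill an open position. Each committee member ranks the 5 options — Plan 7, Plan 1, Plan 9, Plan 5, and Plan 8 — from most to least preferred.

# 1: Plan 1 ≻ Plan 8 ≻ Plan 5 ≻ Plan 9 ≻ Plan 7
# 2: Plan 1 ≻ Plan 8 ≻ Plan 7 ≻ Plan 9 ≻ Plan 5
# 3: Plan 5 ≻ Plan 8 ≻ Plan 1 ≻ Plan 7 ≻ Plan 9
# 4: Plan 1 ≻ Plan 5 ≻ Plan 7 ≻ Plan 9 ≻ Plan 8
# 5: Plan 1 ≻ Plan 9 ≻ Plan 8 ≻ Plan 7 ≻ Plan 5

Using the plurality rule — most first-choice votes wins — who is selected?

First-place vote totals:
  Plan 7: 0
  Plan 1: 4
  Plan 9: 0
  Plan 5: 1
  Plan 8: 0
Plan 1 has the most first-place votes.

Plan 1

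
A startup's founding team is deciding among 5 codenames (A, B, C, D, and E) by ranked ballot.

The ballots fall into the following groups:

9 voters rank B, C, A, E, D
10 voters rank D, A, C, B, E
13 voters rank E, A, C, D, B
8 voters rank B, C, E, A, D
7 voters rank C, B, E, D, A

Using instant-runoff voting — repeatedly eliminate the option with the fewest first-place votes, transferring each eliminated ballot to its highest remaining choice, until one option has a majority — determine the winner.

B

Round 1: B 17, E 13, D 10, C 7, A 0. A has the fewest and is eliminated.
Round 2: B 17, E 13, D 10, C 7. C has the fewest and is eliminated.
Round 3: B 24, E 13, D 10. B has a majority.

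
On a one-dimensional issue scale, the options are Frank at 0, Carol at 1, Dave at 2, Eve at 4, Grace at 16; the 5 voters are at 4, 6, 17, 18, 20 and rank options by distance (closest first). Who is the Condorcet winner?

Grace

With single-peaked preferences on a line, the Condorcet winner is the candidate closest to the median voter.
The median voter (position 17) is closest to Grace at 16.
Check: Grace vs Carol — voters closer to Grace: 3 of 5.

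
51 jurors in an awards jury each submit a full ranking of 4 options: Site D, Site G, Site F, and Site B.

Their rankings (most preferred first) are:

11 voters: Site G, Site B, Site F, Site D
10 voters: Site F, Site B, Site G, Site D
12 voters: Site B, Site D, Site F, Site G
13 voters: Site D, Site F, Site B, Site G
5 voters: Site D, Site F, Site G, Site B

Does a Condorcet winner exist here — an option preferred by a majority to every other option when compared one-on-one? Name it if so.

No Condorcet winner

Head-to-head results (51 voters total):
Site D vs Site G: Site D wins 30–21.
Site D vs Site F: Site D wins 30–21.
Site D vs Site B: Site B wins 33–18.
Site G vs Site F: Site F wins 40–11.
Site G vs Site B: Site B wins 35–16.
Site F vs Site B: Site F wins 28–23.
No candidate beats all others: Site D beats Site F beats Site B beats Site D, a majority cycle.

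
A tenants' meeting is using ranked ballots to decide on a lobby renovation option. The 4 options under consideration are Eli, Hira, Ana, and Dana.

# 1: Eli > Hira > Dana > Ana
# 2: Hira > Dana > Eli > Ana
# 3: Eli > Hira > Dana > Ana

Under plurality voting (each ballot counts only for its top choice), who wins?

First-place vote totals:
  Eli: 2
  Hira: 1
  Ana: 0
  Dana: 0
Eli has the most first-place votes.

Eli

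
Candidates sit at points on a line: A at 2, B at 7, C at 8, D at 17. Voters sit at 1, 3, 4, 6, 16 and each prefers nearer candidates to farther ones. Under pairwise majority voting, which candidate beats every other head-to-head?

With single-peaked preferences on a line, the Condorcet winner is the candidate closest to the median voter.
The median voter (position 4) is closest to A at 2.
Check: A vs D — voters closer to A: 4 of 5.

A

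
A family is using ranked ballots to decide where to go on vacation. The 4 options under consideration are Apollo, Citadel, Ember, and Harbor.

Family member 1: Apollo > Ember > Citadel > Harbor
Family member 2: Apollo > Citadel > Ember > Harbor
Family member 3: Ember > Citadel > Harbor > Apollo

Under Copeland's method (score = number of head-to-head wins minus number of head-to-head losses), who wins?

Pairwise results:
  Apollo vs Citadel: Apollo wins 2–1.
  Apollo vs Ember: Apollo wins 2–1.
  Apollo vs Harbor: Apollo wins 2–1.
  Citadel vs Ember: Ember wins 2–1.
  Citadel vs Harbor: Citadel wins 3–0.
  Ember vs Harbor: Ember wins 3–0.
Copeland scores (wins − losses):
  Apollo: 3 − 0 = 3
  Citadel: 1 − 2 = -1
  Ember: 2 − 1 = 1
  Harbor: 0 − 3 = -3
Apollo has the best Copeland score.

Apollo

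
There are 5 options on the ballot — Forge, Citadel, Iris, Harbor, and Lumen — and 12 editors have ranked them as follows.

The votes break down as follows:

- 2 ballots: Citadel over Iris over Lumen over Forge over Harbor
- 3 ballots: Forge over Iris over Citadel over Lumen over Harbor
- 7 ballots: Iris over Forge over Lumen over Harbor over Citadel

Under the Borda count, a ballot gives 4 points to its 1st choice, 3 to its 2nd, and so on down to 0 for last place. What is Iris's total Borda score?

Borda scores:
  Forge: 2·1 + 3·4 + 7·3 = 35
  Citadel: 2·4 + 3·2 + 7·0 = 14
  Iris: 2·3 + 3·3 + 7·4 = 43
  Harbor: 2·0 + 3·0 + 7·1 = 7
  Lumen: 2·2 + 3·1 + 7·2 = 21

43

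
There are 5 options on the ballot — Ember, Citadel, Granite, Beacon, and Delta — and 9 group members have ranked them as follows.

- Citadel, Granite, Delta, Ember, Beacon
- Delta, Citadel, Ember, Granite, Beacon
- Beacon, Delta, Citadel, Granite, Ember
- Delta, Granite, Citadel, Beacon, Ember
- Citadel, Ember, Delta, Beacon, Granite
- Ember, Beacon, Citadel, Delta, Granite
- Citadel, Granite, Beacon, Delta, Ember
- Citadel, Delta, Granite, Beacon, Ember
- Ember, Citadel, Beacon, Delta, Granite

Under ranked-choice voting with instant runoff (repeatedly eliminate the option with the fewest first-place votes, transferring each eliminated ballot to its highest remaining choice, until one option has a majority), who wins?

Citadel

Round 1: Citadel 4, Ember 2, Delta 2, Beacon 1, Granite 0. Granite has the fewest and is eliminated.
Round 2: Citadel 4, Ember 2, Delta 2, Beacon 1. Beacon has the fewest and is eliminated.
Round 3: Citadel 4, Delta 3, Ember 2. Ember has the fewest and is eliminated.
Round 4: Citadel 6, Delta 3. Citadel has a majority.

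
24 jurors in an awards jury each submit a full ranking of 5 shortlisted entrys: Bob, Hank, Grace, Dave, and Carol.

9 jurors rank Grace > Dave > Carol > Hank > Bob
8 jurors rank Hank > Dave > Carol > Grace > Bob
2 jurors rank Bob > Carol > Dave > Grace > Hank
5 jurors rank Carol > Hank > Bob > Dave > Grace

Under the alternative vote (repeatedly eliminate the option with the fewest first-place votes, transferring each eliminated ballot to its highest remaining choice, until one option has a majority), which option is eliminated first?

Round 1: Grace 9, Hank 8, Carol 5, Bob 2, Dave 0. Dave has the fewest and is eliminated.
Round 2: Grace 9, Hank 8, Carol 5, Bob 2. Bob has the fewest and is eliminated.
Round 3: Grace 9, Hank 8, Carol 7. Carol has the fewest and is eliminated.
Round 4: Hank 13, Grace 11. Hank has a majority.

Dave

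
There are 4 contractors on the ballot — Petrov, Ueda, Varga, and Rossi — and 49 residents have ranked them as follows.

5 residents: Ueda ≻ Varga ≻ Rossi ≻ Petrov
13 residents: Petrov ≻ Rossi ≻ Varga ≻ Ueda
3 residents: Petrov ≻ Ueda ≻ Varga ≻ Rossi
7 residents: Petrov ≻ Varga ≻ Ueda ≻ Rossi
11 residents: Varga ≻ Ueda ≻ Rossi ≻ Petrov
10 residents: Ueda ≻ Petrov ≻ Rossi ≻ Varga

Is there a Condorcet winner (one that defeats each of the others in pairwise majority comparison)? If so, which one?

Head-to-head results (49 voters total):
Petrov vs Ueda: Ueda wins 26–23.
Petrov vs Varga: Petrov wins 33–16.
Petrov vs Rossi: Petrov wins 33–16.
Ueda vs Varga: Varga wins 31–18.
Ueda vs Rossi: Ueda wins 36–13.
Varga vs Rossi: Varga wins 26–23.
No candidate beats all others: Petrov beats Varga beats Ueda beats Petrov, a majority cycle.

No Condorcet winner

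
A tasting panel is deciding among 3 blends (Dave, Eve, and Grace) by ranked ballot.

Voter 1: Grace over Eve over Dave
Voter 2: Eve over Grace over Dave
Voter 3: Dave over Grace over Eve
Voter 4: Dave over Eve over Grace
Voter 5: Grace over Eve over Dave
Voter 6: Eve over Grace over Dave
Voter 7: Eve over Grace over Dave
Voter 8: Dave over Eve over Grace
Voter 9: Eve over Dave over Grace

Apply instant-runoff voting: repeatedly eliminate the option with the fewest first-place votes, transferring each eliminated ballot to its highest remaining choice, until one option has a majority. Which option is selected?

Eve

Round 1: Eve 4, Dave 3, Grace 2. Grace has the fewest and is eliminated.
Round 2: Eve 6, Dave 3. Eve has a majority.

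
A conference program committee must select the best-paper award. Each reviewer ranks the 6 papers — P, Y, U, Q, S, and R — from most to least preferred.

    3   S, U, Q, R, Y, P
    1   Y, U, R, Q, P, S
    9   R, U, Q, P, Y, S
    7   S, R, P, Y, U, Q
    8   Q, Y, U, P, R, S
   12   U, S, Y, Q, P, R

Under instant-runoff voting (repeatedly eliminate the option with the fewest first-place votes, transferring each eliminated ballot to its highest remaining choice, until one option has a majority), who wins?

U

Round 1: U 12, S 10, R 9, Q 8, Y 1, P 0. P has the fewest and is eliminated.
Round 2: U 12, S 10, R 9, Q 8, Y 1. Y has the fewest and is eliminated.
Round 3: U 13, S 10, R 9, Q 8. Q has the fewest and is eliminated.
Round 4: U 21, S 10, R 9. U has a majority.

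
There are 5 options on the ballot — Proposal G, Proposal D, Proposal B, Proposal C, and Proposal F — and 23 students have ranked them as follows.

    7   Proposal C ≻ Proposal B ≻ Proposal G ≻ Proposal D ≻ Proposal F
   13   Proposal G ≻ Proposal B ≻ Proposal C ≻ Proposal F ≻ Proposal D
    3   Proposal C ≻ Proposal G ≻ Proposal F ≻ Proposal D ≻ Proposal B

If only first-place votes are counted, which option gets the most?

Proposal G

First-place vote totals:
  Proposal G: 13
  Proposal D: 0
  Proposal B: 0
  Proposal C: 10
  Proposal F: 0
Proposal G has the most first-place votes.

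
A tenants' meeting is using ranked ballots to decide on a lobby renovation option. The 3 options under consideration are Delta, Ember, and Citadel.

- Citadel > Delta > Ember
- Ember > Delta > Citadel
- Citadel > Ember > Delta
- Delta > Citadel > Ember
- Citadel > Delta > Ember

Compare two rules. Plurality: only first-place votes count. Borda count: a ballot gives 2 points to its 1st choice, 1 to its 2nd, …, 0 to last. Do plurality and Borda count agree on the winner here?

Plurality first-place counts: Delta 1, Ember 1, Citadel 3 → Citadel.
Borda totals: Delta 5, Ember 3, Citadel 7 → Citadel.
The two rules agree on Citadel.

Yes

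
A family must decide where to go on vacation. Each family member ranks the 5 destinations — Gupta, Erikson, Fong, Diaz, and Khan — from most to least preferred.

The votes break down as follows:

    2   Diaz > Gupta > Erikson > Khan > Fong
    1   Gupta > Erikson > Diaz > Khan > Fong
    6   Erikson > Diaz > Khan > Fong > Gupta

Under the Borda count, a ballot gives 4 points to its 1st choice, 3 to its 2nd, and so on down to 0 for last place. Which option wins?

Borda scores:
  Gupta: 2·3 + 4 + 6·0 = 10
  Erikson: 2·2 + 3 + 6·4 = 31
  Fong: 2·0 + 0 + 6·1 = 6
  Diaz: 2·4 + 2 + 6·3 = 28
  Khan: 2·1 + 1 + 6·2 = 15
Erikson has the highest total.

Erikson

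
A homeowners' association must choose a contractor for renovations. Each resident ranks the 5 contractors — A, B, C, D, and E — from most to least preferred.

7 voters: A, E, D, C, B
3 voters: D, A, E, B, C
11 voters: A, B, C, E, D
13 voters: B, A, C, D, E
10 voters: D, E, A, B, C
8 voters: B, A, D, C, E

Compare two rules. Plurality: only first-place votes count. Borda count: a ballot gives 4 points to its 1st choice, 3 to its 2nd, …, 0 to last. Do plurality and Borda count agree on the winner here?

No

Plurality first-place counts: A 18, B 21, C 0, D 13, E 0 → B.
Borda totals: A 164, B 130, C 63, D 95, E 68 → A.
The two rules disagree: plurality picks B, Borda picks A.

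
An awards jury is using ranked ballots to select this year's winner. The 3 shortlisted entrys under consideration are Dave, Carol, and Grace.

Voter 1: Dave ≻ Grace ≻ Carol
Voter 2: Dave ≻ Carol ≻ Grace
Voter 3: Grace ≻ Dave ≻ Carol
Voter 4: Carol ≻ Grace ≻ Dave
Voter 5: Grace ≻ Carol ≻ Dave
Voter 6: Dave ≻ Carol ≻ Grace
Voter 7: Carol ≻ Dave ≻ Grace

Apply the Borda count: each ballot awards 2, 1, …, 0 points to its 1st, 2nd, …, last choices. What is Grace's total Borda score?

Borda scores:
  Dave: 2 + 2 + 1 + 0 + 0 + 2 + 1 = 8
  Carol: 0 + 1 + 0 + 2 + 1 + 1 + 2 = 7
  Grace: 1 + 0 + 2 + 1 + 2 + 0 + 0 = 6

6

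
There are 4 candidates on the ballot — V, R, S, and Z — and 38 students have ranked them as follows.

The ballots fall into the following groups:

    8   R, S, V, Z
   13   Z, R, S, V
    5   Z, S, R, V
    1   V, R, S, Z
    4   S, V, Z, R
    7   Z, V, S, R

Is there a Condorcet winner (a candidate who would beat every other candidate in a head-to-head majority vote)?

Yes

Head-to-head results (38 voters total):
V vs R: R wins 26–12.
V vs S: S wins 30–8.
V vs Z: Z wins 25–13.
R vs S: R wins 22–16.
R vs Z: Z wins 29–9.
S vs Z: Z wins 25–13.
Z beats each rival — V (25–13), R (29–9), S (25–13) — so Z is the Condorcet winner.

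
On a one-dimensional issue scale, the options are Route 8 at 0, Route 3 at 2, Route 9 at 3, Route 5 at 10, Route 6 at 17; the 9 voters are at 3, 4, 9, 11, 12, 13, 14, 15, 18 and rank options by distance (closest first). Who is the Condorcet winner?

With single-peaked preferences on a line, the Condorcet winner is the candidate closest to the median voter.
The median voter (position 12) is closest to Route 5 at 10.
Check: Route 5 vs Route 8 — voters closer to Route 5: 7 of 9.

Route 5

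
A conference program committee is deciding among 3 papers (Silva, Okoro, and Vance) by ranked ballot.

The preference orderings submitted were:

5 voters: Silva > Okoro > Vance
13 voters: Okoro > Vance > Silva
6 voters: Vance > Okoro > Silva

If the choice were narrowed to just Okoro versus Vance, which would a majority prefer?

Okoro

Ballots ranking Okoro above Vance: 5+13 = 18.
Ballots ranking Vance above Okoro: 6.
Okoro wins the head-to-head, 18–6.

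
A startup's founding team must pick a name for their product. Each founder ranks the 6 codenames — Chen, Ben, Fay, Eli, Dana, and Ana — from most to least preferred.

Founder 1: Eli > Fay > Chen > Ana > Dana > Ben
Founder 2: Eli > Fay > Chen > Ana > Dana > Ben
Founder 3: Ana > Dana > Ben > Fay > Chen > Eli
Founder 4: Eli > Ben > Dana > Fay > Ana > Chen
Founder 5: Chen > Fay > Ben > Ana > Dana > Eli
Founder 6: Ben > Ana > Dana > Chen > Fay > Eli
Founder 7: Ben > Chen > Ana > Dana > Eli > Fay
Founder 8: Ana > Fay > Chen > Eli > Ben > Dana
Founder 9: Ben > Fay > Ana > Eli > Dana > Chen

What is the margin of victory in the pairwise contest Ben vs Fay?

Ballots ranking Ben above Fay: 5.
Ballots ranking Fay above Ben: 4.
Ben wins 5–4, a margin of 1.

1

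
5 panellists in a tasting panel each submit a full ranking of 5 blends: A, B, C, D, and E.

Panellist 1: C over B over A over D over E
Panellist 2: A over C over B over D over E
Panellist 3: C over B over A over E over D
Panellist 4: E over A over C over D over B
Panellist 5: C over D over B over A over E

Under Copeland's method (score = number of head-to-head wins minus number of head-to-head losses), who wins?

Pairwise results:
  A vs B: B wins 3–2.
  A vs C: C wins 3–2.
  A vs D: A wins 4–1.
  A vs E: A wins 4–1.
  B vs C: C wins 5–0.
  B vs D: B wins 3–2.
  B vs E: B wins 4–1.
  C vs D: C wins 5–0.
  C vs E: C wins 4–1.
  D vs E: D wins 3–2.
Copeland scores (wins − losses):
  A: 2 − 2 = 0
  B: 3 − 1 = 2
  C: 4 − 0 = 4
  D: 1 − 3 = -2
  E: 0 − 4 = -4
C has the best Copeland score.

C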